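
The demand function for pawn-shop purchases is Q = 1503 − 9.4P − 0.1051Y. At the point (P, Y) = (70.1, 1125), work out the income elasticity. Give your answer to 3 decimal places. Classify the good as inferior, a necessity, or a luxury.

At P = 70.1, Y = 1125: Q = 725.823.
Holding P constant, ∂Q/∂Y = −0.1051.
η_Y = (∂Q/∂Y)·(Y/Q) = -0.1051 × (1125/725.823) = -0.163.
Since η < 0, this is an inferior good.

-0.163 (inferior good)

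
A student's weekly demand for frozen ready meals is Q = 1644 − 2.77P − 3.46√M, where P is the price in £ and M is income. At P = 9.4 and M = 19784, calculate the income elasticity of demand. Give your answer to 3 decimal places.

-0.215

At P = 9.4, M = 19784: Q = 1131.294.
Holding P constant, ∂Q/∂M = -3.46/(2√M) = -0.0122995.
η_M = (∂Q/∂M)·(M/Q) = -0.0122995 × (19784/1131.294) = -0.215.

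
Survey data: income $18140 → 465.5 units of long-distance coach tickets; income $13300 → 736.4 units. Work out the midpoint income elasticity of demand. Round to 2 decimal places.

-1.46

ΔQ = 736.4 − 465.5 = 270.9; midpoint Q̄ = (465.5 + 736.4)/2 = 600.95.
ΔI = 13300 − 18140 = -4840; midpoint Ī = (18140 + 13300)/2 = 15720.
η = (ΔQ/Q̄) ÷ (ΔI/Ī) = (270.9/600.95) ÷ (-4840/15720) = -1.46.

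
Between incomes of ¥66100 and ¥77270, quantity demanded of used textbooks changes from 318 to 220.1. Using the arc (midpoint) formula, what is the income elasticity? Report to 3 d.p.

ΔQ = 220.1 − 318 = -97.9; midpoint Q̄ = (318 + 220.1)/2 = 269.05.
ΔI = 77270 − 66100 = 11170; midpoint Ī = (66100 + 77270)/2 = 71685.
η = (ΔQ/Q̄) ÷ (ΔI/Ī) = (-97.9/269.05) ÷ (11170/71685) = -2.335.

-2.335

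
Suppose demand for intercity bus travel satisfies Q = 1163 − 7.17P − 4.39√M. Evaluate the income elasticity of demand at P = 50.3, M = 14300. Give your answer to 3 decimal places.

At P = 50.3, M = 14300: Q = 277.381.
Holding P constant, ∂Q/∂M = -4.39/(2√M) = -0.0183555.
η_M = (∂Q/∂M)·(M/Q) = -0.0183555 × (14300/277.381) = -0.946.

-0.946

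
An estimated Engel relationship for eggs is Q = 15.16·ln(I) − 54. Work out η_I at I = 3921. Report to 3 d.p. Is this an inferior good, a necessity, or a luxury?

At I = 3921: Q = 71.435.
dQ/dI = 15.16/I = 0.00386636 at this income.
η = (dQ/dI)·(I/Q) = 0.00386636 × (3921/71.435) = 0.212.
Since 0 < η < 1, the good is a necessity.

0.212 (necessity)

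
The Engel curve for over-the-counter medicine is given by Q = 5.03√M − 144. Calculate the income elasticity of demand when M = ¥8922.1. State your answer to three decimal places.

At M = 8922.1: Q = 331.118.
dQ/dM = 5.03/(2√M) = 0.0266259 at this income.
η = (dQ/dM)·(M/Q) = 0.0266259 × (8922.1/331.118) = 0.717.

0.717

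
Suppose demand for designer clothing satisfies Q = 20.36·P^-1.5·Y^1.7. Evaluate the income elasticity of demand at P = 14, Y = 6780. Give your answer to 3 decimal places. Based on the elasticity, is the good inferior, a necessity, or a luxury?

1.700 (luxury)

For a multiplicative demand Q = A·P^α·Y^β, the income elasticity is β everywhere.
Here β = 1.7, so η = 1.700.
Since η > 1, this is a luxury.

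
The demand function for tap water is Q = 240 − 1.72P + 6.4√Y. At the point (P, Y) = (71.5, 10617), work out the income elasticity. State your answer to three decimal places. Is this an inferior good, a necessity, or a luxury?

0.425 (necessity)

At P = 71.5, Y = 10617: Q = 776.468.
Holding P constant, ∂Q/∂Y = 6.4/(2√Y) = 0.0310563.
η_Y = (∂Q/∂Y)·(Y/Q) = 0.0310563 × (10617/776.468) = 0.425.
Since 0 < η < 1, this is a necessity.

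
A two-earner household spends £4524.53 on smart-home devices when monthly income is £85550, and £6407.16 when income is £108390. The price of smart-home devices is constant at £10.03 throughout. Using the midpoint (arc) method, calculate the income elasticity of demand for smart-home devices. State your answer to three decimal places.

1.462

With a constant price, Q₁ = 4524.53/10.03 = 451.100 and Q₂ = 6407.16/10.03 = 638.800 (equivalently, work directly with expenditure since P cancels).
Midpoint %ΔQ = (6407.16 − 4524.53)/5465.84 = 0.34444; midpoint %ΔI = (108390 − 85550)/96970 = 0.23554.
η = 0.34444 / 0.23554 = 1.462.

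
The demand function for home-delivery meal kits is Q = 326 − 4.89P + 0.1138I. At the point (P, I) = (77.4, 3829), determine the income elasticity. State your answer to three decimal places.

At P = 77.4, I = 3829: Q = 383.254.
Holding P constant, ∂Q/∂I = 0.1138.
η_I = (∂Q/∂I)·(I/Q) = 0.1138 × (3829/383.254) = 1.137.

1.137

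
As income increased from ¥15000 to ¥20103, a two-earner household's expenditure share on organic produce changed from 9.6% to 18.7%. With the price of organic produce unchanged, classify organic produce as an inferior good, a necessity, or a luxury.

luxury

The budget share rises as income rises, so η > 1.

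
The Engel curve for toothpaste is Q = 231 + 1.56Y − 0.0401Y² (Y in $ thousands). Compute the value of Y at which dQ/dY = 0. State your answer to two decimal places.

19.45

dQ/dY = 1.56 − 0.0802Y.
The good is inferior where dQ/dY < 0. Setting dQ/dY = 0 gives Y = 1.56 / 0.0802 = 19.45.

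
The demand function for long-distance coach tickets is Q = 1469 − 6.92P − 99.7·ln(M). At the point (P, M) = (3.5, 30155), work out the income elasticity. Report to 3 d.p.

-0.239

At P = 3.5, M = 30155: Q = 416.464.
Holding P constant, ∂Q/∂M = -99.7/M = -0.00330625.
η_M = (∂Q/∂M)·(M/Q) = -0.00330625 × (30155/416.464) = -0.239.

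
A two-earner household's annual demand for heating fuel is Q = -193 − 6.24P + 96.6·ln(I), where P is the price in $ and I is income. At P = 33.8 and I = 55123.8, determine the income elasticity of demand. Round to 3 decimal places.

At P = 33.8, I = 55123.8: Q = 650.703.
Holding P constant, ∂Q/∂I = 96.6/I = 0.00175242.
η_I = (∂Q/∂I)·(I/Q) = 0.00175242 × (55123.8/650.703) = 0.148.

0.148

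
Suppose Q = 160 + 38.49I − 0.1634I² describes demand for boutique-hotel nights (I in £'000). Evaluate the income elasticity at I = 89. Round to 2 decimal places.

0.37

At I = 89: Q = 2291.3186.
dQ/dI = 38.49 − 0.3268I = 9.40480.
η = (dQ/dI)·(I/Q) = 9.40480 × (89/2291.3186) = 0.37.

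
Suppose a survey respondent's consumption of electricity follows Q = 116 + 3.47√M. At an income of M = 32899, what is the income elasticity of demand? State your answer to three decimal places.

0.422

At M = 32899: Q = 745.391.
dQ/dM = 3.47/(2√M) = 0.00956551 at this income.
η = (dQ/dM)·(M/Q) = 0.00956551 × (32899/745.391) = 0.422.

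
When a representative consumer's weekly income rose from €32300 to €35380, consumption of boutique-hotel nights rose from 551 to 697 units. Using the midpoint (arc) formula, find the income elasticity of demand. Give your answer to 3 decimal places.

2.571

ΔQ = 697 − 551 = 146; midpoint Q̄ = (551 + 697)/2 = 624.
ΔI = 35380 − 32300 = 3080; midpoint Ī = (32300 + 35380)/2 = 33840.
η = (ΔQ/Q̄) ÷ (ΔI/Ī) = (146/624) ÷ (3080/33840) = 2.571.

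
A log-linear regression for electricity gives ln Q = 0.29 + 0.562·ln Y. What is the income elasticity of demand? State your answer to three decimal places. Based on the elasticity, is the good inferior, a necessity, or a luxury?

0.562 (necessity)

In a log-linear demand, the coefficient on ln Y is the income elasticity.
So η = 0.562.
0 < η < 1 ⇒ necessity.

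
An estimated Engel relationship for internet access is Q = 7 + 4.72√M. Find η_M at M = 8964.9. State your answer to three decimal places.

0.492

At M = 8964.9: Q = 453.904.
dQ/dM = 4.72/(2√M) = 0.0249252 at this income.
η = (dQ/dM)·(M/Q) = 0.0249252 × (8964.9/453.904) = 0.492.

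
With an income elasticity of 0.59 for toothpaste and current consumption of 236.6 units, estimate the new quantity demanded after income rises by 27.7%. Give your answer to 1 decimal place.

275.3

%ΔQ ≈ η × %ΔI = 0.59 × 27.7% = 16.343%.
New Q ≈ 236.6 × (1 + 0.16343) = 275.3.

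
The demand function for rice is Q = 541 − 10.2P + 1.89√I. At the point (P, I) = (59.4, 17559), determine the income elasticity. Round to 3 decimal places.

At P = 59.4, I = 17559: Q = 185.565.
Holding P constant, ∂Q/∂I = 1.89/(2√I) = 0.00713152.
η_I = (∂Q/∂I)·(I/Q) = 0.00713152 × (17559/185.565) = 0.675.

0.675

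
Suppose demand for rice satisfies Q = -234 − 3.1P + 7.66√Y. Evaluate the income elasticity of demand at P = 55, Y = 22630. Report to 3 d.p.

At P = 55, Y = 22630: Q = 747.815.
Holding P constant, ∂Q/∂Y = 7.66/(2√Y) = 0.0254599.
η_Y = (∂Q/∂Y)·(Y/Q) = 0.0254599 × (22630/747.815) = 0.770.

0.770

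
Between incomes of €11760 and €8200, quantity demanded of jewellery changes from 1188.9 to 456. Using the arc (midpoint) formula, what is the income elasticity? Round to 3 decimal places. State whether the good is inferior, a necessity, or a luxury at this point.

ΔQ = 456 − 1188.9 = -732.9; midpoint Q̄ = (1188.9 + 456)/2 = 822.45.
ΔI = 8200 − 11760 = -3560; midpoint Ī = (11760 + 8200)/2 = 9980.
η = (ΔQ/Q̄) ÷ (ΔI/Ī) = (-732.9/822.45) ÷ (-3560/9980) = 2.498.
η > 1 ⇒ luxury.

2.498 (luxury)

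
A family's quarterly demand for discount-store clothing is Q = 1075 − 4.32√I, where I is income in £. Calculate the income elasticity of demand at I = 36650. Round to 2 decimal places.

At I = 36650: Q = 247.971.
dQ/dI = -4.32/(2√I) = -0.0112828 at this income.
η = (dQ/dI)·(I/Q) = -0.0112828 × (36650/247.971) = -1.67.

-1.67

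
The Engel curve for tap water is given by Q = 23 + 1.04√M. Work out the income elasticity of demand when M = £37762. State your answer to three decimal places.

At M = 37762: Q = 225.097.
dQ/dM = 1.04/(2√M) = 0.00267594 at this income.
η = (dQ/dM)·(M/Q) = 0.00267594 × (37762/225.097) = 0.449.

0.449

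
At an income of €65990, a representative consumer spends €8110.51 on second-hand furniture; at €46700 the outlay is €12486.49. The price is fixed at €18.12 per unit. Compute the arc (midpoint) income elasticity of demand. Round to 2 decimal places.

With a constant price, Q₁ = 8110.51/18.12 = 447.600 and Q₂ = 12486.49/18.12 = 689.100 (equivalently, work directly with expenditure since P cancels).
Midpoint %ΔQ = (12486.49 − 8110.51)/10298.50 = 0.42491; midpoint %ΔI = (46700 − 65990)/56345 = -0.34236.
η = 0.42491 / -0.34236 = -1.24.

-1.24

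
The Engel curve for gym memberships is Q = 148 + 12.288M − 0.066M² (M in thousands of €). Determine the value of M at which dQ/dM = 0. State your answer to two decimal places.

93.09

dQ/dM = 12.288 − 0.132M.
The good is inferior where dQ/dM < 0. Setting dQ/dM = 0 gives M = 12.288 / 0.132 = 93.09.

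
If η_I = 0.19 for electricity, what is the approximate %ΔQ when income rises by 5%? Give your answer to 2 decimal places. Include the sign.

%ΔQ ≈ η × %ΔI = 0.19 × 5% = 0.95%.

0.95%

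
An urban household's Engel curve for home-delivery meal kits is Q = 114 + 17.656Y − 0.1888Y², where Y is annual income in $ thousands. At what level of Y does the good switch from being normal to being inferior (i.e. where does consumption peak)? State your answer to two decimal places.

46.76

dQ/dY = 17.656 − 0.3776Y.
The good is inferior where dQ/dY < 0. Setting dQ/dY = 0 gives Y = 17.656 / 0.3776 = 46.76.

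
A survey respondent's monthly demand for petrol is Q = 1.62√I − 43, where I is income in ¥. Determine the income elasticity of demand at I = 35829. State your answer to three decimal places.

At I = 35829: Q = 263.643.
dQ/dI = 1.62/(2√I) = 0.00427925 at this income.
η = (dQ/dI)·(I/Q) = 0.00427925 × (35829/263.643) = 0.582.

0.582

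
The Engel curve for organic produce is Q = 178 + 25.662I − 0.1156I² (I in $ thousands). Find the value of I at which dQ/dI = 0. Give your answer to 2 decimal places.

110.99

dQ/dI = 25.662 − 0.2312I.
The good is inferior where dQ/dI < 0. Setting dQ/dI = 0 gives I = 25.662 / 0.2312 = 110.99.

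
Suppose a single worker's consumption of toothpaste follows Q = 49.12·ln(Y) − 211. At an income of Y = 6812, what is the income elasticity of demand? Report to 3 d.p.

At Y = 6812: Q = 222.555.
dQ/dY = 49.12/Y = 0.0072108 at this income.
η = (dQ/dY)·(Y/Q) = 0.0072108 × (6812/222.555) = 0.221.

0.221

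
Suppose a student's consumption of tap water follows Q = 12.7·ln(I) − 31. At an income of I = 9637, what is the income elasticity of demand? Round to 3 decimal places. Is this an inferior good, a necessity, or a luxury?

0.149 (necessity)

At I = 9637: Q = 85.502.
dQ/dI = 12.7/I = 0.00131784 at this income.
η = (dQ/dI)·(I/Q) = 0.00131784 × (9637/85.502) = 0.149.
Since 0 < η < 1, the good is a necessity.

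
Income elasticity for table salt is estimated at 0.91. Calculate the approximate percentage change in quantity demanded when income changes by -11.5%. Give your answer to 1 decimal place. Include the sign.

-10.5%

%ΔQ ≈ η × %ΔI = 0.91 × (-11.5%) = -10.5%.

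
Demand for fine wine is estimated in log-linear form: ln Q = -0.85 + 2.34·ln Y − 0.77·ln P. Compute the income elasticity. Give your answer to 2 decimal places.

2.34

In a log-linear demand, the coefficient on ln Y is the income elasticity.
So η = 2.34.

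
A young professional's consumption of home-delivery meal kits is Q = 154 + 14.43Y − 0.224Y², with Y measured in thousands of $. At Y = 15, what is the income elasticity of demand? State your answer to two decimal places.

At Y = 15: Q = 320.0500.
dQ/dY = 14.43 − 0.448Y = 7.71000.
η = (dQ/dY)·(Y/Q) = 7.71000 × (15/320.0500) = 0.36.

0.36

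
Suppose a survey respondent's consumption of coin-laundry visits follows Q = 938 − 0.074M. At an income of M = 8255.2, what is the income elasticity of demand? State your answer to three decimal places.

At M = 8255.2: Q = 327.115.
dQ/dM = −0.074.
η = (dQ/dM)·(M/Q) = -0.074 × (8255.2/327.115) = -1.867.

-1.867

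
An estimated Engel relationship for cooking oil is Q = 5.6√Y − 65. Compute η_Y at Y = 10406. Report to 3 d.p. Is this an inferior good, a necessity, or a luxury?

At Y = 10406: Q = 506.255.
dQ/dY = 5.6/(2√Y) = 0.0274483 at this income.
η = (dQ/dY)·(Y/Q) = 0.0274483 × (10406/506.255) = 0.564.
Since 0 < η < 1, the good is a necessity.

0.564 (necessity)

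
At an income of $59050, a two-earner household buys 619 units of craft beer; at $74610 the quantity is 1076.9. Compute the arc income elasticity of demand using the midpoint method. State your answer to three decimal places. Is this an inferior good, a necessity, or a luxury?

ΔQ = 1076.9 − 619 = 457.9; midpoint Q̄ = (619 + 1076.9)/2 = 847.95.
ΔI = 74610 − 59050 = 15560; midpoint Ī = (59050 + 74610)/2 = 66830.
η = (ΔQ/Q̄) ÷ (ΔI/Ī) = (457.9/847.95) ÷ (15560/66830) = 2.319.
η > 1 ⇒ luxury.

2.319 (luxury)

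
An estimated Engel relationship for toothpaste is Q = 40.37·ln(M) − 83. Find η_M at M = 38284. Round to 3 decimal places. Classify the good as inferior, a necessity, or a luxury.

0.118 (necessity)

At M = 38284: Q = 343.016.
dQ/dM = 40.37/M = 0.00105449 at this income.
η = (dQ/dM)·(M/Q) = 0.00105449 × (38284/343.016) = 0.118.
Since 0 < η < 1, the good is a necessity.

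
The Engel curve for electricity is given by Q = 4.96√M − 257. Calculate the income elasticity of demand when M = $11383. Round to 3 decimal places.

0.972

At M = 11383: Q = 272.188.
dQ/dM = 4.96/(2√M) = 0.0232447 at this income.
η = (dQ/dM)·(M/Q) = 0.0232447 × (11383/272.188) = 0.972.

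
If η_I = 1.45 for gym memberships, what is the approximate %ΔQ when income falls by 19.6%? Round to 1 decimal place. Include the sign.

%ΔQ ≈ η × %ΔI = 1.45 × (-19.6%) = -28.4%.

-28.4%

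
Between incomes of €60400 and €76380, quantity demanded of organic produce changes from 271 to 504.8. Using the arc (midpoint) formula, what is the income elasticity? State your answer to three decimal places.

ΔQ = 504.8 − 271 = 233.8; midpoint Q̄ = (271 + 504.8)/2 = 387.9.
ΔI = 76380 − 60400 = 15980; midpoint Ī = (60400 + 76380)/2 = 68390.
η = (ΔQ/Q̄) ÷ (ΔI/Ī) = (233.8/387.9) ÷ (15980/68390) = 2.580.

2.580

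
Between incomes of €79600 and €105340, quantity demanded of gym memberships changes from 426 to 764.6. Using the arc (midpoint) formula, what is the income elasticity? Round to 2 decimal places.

2.04

ΔQ = 764.6 − 426 = 338.6; midpoint Q̄ = (426 + 764.6)/2 = 595.3.
ΔI = 105340 − 79600 = 25740; midpoint Ī = (79600 + 105340)/2 = 92470.
η = (ΔQ/Q̄) ÷ (ΔI/Ī) = (338.6/595.3) ÷ (25740/92470) = 2.04.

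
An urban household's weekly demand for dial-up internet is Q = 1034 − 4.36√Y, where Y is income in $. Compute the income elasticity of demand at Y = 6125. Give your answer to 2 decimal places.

-0.25

At Y = 6125: Q = 692.776.
dQ/dY = -4.36/(2√Y) = -0.027855 at this income.
η = (dQ/dY)·(Y/Q) = -0.027855 × (6125/692.776) = -0.25.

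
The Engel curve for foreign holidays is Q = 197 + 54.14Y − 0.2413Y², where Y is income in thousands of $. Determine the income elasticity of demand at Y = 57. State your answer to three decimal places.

At Y = 57: Q = 2498.9963.
dQ/dY = 54.14 − 0.4826Y = 26.63180.
η = (dQ/dY)·(Y/Q) = 26.63180 × (57/2498.9963) = 0.607.

0.607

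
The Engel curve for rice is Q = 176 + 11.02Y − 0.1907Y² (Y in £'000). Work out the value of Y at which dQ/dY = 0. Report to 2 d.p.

28.89

dQ/dY = 11.02 − 0.3814Y.
The good is inferior where dQ/dY < 0. Setting dQ/dY = 0 gives Y = 11.02 / 0.3814 = 28.89.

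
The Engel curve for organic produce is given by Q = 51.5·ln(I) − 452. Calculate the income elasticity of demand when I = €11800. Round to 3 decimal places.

1.669

At I = 11800: Q = 30.857.
dQ/dI = 51.5/I = 0.00436441 at this income.
η = (dQ/dI)·(I/Q) = 0.00436441 × (11800/30.857) = 1.669.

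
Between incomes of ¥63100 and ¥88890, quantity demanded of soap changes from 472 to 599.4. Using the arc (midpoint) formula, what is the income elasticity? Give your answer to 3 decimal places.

ΔQ = 599.4 − 472 = 127.4; midpoint Q̄ = (472 + 599.4)/2 = 535.7.
ΔI = 88890 − 63100 = 25790; midpoint Ī = (63100 + 88890)/2 = 75995.
η = (ΔQ/Q̄) ÷ (ΔI/Ī) = (127.4/535.7) ÷ (25790/75995) = 0.701.

0.701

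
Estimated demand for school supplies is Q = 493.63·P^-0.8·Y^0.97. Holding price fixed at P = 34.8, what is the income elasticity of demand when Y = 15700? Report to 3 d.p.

0.970

For a multiplicative demand Q = A·P^α·Y^β, the income elasticity is β everywhere.
Here β = 0.97, so η = 0.970.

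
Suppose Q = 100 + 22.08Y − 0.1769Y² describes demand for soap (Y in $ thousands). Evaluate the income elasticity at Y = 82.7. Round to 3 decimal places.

At Y = 82.7: Q = 716.1456.
dQ/dY = 22.08 − 0.3538Y = -7.17926.
η = (dQ/dY)·(Y/Q) = -7.17926 × (82.7/716.1456) = -0.829.

-0.829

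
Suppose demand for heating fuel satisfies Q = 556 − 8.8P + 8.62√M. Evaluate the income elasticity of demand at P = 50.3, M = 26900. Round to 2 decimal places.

0.46

At P = 50.3, M = 26900: Q = 1527.145.
Holding P constant, ∂Q/∂M = 8.62/(2√M) = 0.0262785.
η_M = (∂Q/∂M)·(M/Q) = 0.0262785 × (26900/1527.145) = 0.46.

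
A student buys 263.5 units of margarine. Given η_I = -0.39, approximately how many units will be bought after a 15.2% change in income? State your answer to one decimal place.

247.9

%ΔQ ≈ η × %ΔI = -0.39 × 15.2% = -5.928%.
New Q ≈ 263.5 × (1 − 0.05928) = 247.9.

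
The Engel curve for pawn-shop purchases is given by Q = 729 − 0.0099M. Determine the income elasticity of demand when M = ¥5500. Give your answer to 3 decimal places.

-0.081

At M = 5500: Q = 674.550.
dQ/dM = −0.0099.
η = (dQ/dM)·(M/Q) = -0.0099 × (5500/674.550) = -0.081.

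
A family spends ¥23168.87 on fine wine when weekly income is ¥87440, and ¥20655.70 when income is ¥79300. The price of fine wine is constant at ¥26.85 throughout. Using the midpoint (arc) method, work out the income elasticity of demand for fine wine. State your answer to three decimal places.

With a constant price, Q₁ = 23168.87/26.85 = 862.900 and Q₂ = 20655.70/26.85 = 769.300 (equivalently, work directly with expenditure since P cancels).
Midpoint %ΔQ = (20655.70 − 23168.87)/21912.29 = -0.11469; midpoint %ΔI = (79300 − 87440)/83370 = -0.09764.
η = -0.11469 / -0.09764 = 1.175.

1.175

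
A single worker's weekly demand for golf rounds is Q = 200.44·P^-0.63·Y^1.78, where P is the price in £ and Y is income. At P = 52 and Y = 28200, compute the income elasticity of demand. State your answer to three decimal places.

1.780

For a multiplicative demand Q = A·P^α·Y^β, the income elasticity is β everywhere.
Here β = 1.78, so η = 1.780.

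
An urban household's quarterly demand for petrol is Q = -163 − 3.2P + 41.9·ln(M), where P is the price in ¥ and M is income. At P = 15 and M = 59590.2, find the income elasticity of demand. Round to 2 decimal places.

At P = 15, M = 59590.2: Q = 249.701.
Holding P constant, ∂Q/∂M = 41.9/M = 0.000703136.
η_M = (∂Q/∂M)·(M/Q) = 0.000703136 × (59590.2/249.701) = 0.17.

0.17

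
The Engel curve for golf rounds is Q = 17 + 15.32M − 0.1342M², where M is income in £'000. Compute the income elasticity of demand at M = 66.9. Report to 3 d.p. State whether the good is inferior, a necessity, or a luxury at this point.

At M = 66.9: Q = 441.2811.
dQ/dM = 15.32 − 0.2684M = -2.63596.
η = (dQ/dM)·(M/Q) = -2.63596 × (66.9/441.2811) = -0.400.
η < 0 ⇒ inferior good.

-0.400 (inferior good)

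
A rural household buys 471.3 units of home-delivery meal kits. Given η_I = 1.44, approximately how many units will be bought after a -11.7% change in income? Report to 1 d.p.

%ΔQ ≈ η × %ΔI = 1.44 × (-11.7%) = -16.848%.
New Q ≈ 471.3 × (1 − 0.16848) = 391.9.

391.9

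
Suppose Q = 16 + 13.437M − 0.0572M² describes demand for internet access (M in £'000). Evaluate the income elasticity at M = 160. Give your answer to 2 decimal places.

-1.11

At M = 160: Q = 701.6000.
dQ/dM = 13.437 − 0.1144M = -4.86700.
η = (dQ/dM)·(M/Q) = -4.86700 × (160/701.6000) = -1.11.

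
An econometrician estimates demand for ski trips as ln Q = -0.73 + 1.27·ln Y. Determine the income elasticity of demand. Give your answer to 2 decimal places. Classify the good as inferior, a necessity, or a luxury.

1.27 (luxury)

In a log-linear demand, the coefficient on ln Y is the income elasticity.
So η = 1.27.
η > 1 ⇒ luxury.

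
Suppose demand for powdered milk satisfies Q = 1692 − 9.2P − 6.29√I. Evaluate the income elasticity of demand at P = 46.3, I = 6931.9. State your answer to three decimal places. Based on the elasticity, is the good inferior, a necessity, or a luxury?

At P = 46.3, I = 6931.9: Q = 742.347.
Holding P constant, ∂Q/∂I = -6.29/(2√I) = -0.0377741.
η_I = (∂Q/∂I)·(I/Q) = -0.0377741 × (6931.9/742.347) = -0.353.
Since η < 0, this is an inferior good.

-0.353 (inferior good)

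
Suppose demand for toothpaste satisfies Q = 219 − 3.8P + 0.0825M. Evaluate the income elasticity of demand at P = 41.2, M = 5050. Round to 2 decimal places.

0.87

At P = 41.2, M = 5050: Q = 479.065.
Holding P constant, ∂Q/∂M = 0.0825.
η_M = (∂Q/∂M)·(M/Q) = 0.0825 × (5050/479.065) = 0.87.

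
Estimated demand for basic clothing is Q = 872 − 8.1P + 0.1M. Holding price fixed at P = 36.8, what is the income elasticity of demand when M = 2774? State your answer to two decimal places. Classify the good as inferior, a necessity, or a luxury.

At P = 36.8, M = 2774: Q = 851.320.
Holding P constant, ∂Q/∂M = 0.1.
η_M = (∂Q/∂M)·(M/Q) = 0.1 × (2774/851.320) = 0.33.
Since 0 < η < 1, this is a necessity.

0.33 (necessity)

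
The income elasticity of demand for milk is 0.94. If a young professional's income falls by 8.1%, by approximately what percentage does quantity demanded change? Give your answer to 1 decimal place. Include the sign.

-7.6%

%ΔQ ≈ η × %ΔI = 0.94 × (-8.1%) = -7.6%.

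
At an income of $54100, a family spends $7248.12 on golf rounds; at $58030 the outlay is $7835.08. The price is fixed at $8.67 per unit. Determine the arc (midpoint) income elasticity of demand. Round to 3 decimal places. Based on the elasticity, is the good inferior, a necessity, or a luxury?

With a constant price, Q₁ = 7248.12/8.67 = 836.000 and Q₂ = 7835.08/8.67 = 903.700 (equivalently, work directly with expenditure since P cancels).
Midpoint %ΔQ = (7835.08 − 7248.12)/7541.60 = 0.07783; midpoint %ΔI = (58030 − 54100)/56065 = 0.07010.
η = 0.07783 / 0.07010 = 1.110.
η > 1 ⇒ luxury.

1.110 (luxury)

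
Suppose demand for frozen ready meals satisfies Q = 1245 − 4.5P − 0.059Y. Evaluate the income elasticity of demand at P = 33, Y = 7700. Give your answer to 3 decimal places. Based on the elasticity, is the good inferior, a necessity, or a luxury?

At P = 33, Y = 7700: Q = 642.200.
Holding P constant, ∂Q/∂Y = −0.059.
η_Y = (∂Q/∂Y)·(Y/Q) = -0.059 × (7700/642.200) = -0.707.
Since η < 0, this is an inferior good.

-0.707 (inferior good)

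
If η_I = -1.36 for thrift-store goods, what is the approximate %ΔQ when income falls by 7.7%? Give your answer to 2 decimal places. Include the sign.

10.47%

%ΔQ ≈ η × %ΔI = -1.36 × (-7.7%) = 10.47%.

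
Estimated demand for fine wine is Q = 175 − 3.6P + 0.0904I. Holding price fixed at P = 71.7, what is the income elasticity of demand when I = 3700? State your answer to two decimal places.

1.33

At P = 71.7, I = 3700: Q = 251.360.
Holding P constant, ∂Q/∂I = 0.0904.
η_I = (∂Q/∂I)·(I/Q) = 0.0904 × (3700/251.360) = 1.33.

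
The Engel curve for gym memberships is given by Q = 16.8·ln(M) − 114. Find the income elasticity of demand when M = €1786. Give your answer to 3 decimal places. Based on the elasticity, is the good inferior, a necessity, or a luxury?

1.424 (luxury)

At M = 1786: Q = 11.794.
dQ/dM = 16.8/M = 0.00940649 at this income.
η = (dQ/dM)·(M/Q) = 0.00940649 × (1786/11.794) = 1.424.
Since η > 1, the good is a luxury.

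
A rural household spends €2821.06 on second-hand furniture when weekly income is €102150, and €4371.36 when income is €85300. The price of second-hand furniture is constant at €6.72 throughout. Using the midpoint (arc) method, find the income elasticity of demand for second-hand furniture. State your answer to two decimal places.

-2.40

With a constant price, Q₁ = 2821.06/6.72 = 419.801 and Q₂ = 4371.36/6.72 = 650.500 (equivalently, work directly with expenditure since P cancels).
Midpoint %ΔQ = (4371.36 − 2821.06)/3596.21 = 0.43109; midpoint %ΔI = (85300 − 102150)/93725 = -0.17978.
η = 0.43109 / -0.17978 = -2.40.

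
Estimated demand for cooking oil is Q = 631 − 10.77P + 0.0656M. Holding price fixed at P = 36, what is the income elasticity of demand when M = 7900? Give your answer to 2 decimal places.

At P = 36, M = 7900: Q = 761.520.
Holding P constant, ∂Q/∂M = 0.0656.
η_M = (∂Q/∂M)·(M/Q) = 0.0656 × (7900/761.520) = 0.68.

0.68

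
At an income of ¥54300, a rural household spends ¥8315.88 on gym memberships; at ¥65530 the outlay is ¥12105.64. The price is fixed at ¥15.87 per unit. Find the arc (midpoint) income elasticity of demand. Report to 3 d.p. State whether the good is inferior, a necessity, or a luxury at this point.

1.980 (luxury)

With a constant price, Q₁ = 8315.88/15.87 = 524.000 and Q₂ = 12105.64/15.87 = 762.800 (equivalently, work directly with expenditure since P cancels).
Midpoint %ΔQ = (12105.64 − 8315.88)/10210.76 = 0.37115; midpoint %ΔI = (65530 − 54300)/59915 = 0.18743.
η = 0.37115 / 0.18743 = 1.980.
η > 1 ⇒ luxury.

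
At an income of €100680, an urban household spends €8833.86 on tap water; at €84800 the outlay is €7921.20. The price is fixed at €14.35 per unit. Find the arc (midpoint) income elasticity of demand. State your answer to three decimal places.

With a constant price, Q₁ = 8833.86/14.35 = 615.600 and Q₂ = 7921.20/14.35 = 552.000 (equivalently, work directly with expenditure since P cancels).
Midpoint %ΔQ = (7921.20 − 8833.86)/8377.53 = -0.10894; midpoint %ΔI = (84800 − 100680)/92740 = -0.17123.
η = -0.10894 / -0.17123 = 0.636.

0.636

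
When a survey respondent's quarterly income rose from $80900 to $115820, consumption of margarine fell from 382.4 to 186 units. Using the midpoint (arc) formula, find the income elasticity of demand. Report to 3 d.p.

-1.947

ΔQ = 186 − 382.4 = -196.4; midpoint Q̄ = (382.4 + 186)/2 = 284.2.
ΔI = 115820 − 80900 = 34920; midpoint Ī = (80900 + 115820)/2 = 98360.
η = (ΔQ/Q̄) ÷ (ΔI/Ī) = (-196.4/284.2) ÷ (34920/98360) = -1.947.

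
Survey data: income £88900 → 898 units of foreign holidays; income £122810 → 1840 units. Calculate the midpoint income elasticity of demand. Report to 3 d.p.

ΔQ = 1840 − 898 = 942; midpoint Q̄ = (898 + 1840)/2 = 1369.
ΔI = 122810 − 88900 = 33910; midpoint Ī = (88900 + 122810)/2 = 105855.
η = (ΔQ/Q̄) ÷ (ΔI/Ī) = (942/1369) ÷ (33910/105855) = 2.148.

2.148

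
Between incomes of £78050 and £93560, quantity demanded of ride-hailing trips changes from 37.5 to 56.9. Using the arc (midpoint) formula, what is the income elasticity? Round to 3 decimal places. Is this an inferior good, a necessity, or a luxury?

ΔQ = 56.9 − 37.5 = 19.4; midpoint Q̄ = (37.5 + 56.9)/2 = 47.2.
ΔI = 93560 − 78050 = 15510; midpoint Ī = (78050 + 93560)/2 = 85805.
η = (ΔQ/Q̄) ÷ (ΔI/Ī) = (19.4/47.2) ÷ (15510/85805) = 2.274.
η > 1 ⇒ luxury.

2.274 (luxury)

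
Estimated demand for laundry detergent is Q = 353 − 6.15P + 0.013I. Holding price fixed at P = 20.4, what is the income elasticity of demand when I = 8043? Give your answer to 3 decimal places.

At P = 20.4, I = 8043: Q = 332.099.
Holding P constant, ∂Q/∂I = 0.013.
η_I = (∂Q/∂I)·(I/Q) = 0.013 × (8043/332.099) = 0.315.

0.315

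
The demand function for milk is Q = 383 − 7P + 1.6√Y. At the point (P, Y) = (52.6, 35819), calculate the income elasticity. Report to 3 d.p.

At P = 52.6, Y = 35819: Q = 317.615.
Holding P constant, ∂Q/∂Y = 1.6/(2√Y) = 0.00422701.
η_Y = (∂Q/∂Y)·(Y/Q) = 0.00422701 × (35819/317.615) = 0.477.

0.477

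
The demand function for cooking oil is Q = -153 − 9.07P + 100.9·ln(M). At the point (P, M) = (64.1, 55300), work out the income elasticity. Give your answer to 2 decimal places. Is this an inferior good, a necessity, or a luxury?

At P = 64.1, M = 55300: Q = 367.494.
Holding P constant, ∂Q/∂M = 100.9/M = 0.00182459.
η_M = (∂Q/∂M)·(M/Q) = 0.00182459 × (55300/367.494) = 0.27.
Since 0 < η < 1, this is a necessity.

0.27 (necessity)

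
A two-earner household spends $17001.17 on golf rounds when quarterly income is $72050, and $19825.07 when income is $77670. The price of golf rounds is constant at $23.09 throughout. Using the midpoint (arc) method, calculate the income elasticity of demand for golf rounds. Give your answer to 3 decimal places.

2.043

With a constant price, Q₁ = 17001.17/23.09 = 736.300 and Q₂ = 19825.07/23.09 = 858.600 (equivalently, work directly with expenditure since P cancels).
Midpoint %ΔQ = (19825.07 − 17001.17)/18413.12 = 0.15336; midpoint %ΔI = (77670 − 72050)/74860 = 0.07507.
η = 0.15336 / 0.07507 = 2.043.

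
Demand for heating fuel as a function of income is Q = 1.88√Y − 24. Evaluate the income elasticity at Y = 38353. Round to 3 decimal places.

At Y = 38353: Q = 344.178.
dQ/dY = 1.88/(2√Y) = 0.00479986 at this income.
η = (dQ/dY)·(Y/Q) = 0.00479986 × (38353/344.178) = 0.535.

0.535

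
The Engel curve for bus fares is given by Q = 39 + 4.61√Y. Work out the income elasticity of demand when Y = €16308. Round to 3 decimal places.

0.469

At Y = 16308: Q = 627.710.
dQ/dY = 4.61/(2√Y) = 0.0180497 at this income.
η = (dQ/dY)·(Y/Q) = 0.0180497 × (16308/627.710) = 0.469.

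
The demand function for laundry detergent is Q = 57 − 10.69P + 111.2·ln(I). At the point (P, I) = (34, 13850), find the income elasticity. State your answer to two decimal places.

0.15

At P = 34, I = 13850: Q = 753.948.
Holding P constant, ∂Q/∂I = 111.2/I = 0.00802888.
η_I = (∂Q/∂I)·(I/Q) = 0.00802888 × (13850/753.948) = 0.15.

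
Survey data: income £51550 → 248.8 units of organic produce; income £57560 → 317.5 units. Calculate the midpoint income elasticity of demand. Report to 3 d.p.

ΔQ = 317.5 − 248.8 = 68.7; midpoint Q̄ = (248.8 + 317.5)/2 = 283.15.
ΔI = 57560 − 51550 = 6010; midpoint Ī = (51550 + 57560)/2 = 54555.
η = (ΔQ/Q̄) ÷ (ΔI/Ī) = (68.7/283.15) ÷ (6010/54555) = 2.202.

2.202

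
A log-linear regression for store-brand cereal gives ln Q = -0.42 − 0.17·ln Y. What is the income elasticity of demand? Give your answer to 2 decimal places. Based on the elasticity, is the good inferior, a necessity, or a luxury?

In a log-linear demand, the coefficient on ln Y is the income elasticity.
So η = -0.17.
η < 0 ⇒ inferior good.

-0.17 (inferior good)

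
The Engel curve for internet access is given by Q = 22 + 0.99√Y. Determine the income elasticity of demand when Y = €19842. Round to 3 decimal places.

0.432

At Y = 19842: Q = 161.453.
dQ/dY = 0.99/(2√Y) = 0.00351409 at this income.
η = (dQ/dY)·(Y/Q) = 0.00351409 × (19842/161.453) = 0.432.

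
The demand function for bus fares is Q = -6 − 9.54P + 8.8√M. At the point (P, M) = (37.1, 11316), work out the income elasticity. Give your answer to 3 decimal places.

0.812

At P = 37.1, M = 11316: Q = 576.181.
Holding P constant, ∂Q/∂M = 8.8/(2√M) = 0.0413624.
η_M = (∂Q/∂M)·(M/Q) = 0.0413624 × (11316/576.181) = 0.812.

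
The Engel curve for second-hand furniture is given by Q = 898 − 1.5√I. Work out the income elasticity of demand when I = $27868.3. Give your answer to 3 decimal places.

At I = 27868.3: Q = 647.593.
dQ/dI = -1.5/(2√I) = -0.00449269 at this income.
η = (dQ/dI)·(I/Q) = -0.00449269 × (27868.3/647.593) = -0.193.

-0.193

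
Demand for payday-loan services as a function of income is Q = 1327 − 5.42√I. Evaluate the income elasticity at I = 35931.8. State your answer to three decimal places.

At I = 35931.8: Q = 299.602.
dQ/dI = -5.42/(2√I) = -0.0142965 at this income.
η = (dQ/dI)·(I/Q) = -0.0142965 × (35931.8/299.602) = -1.715.

-1.715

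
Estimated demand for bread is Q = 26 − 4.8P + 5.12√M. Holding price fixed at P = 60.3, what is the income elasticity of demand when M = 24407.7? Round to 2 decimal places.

0.75

At P = 60.3, M = 24407.7: Q = 536.456.
Holding P constant, ∂Q/∂M = 5.12/(2√M) = 0.0163861.
η_M = (∂Q/∂M)·(M/Q) = 0.0163861 × (24407.7/536.456) = 0.75.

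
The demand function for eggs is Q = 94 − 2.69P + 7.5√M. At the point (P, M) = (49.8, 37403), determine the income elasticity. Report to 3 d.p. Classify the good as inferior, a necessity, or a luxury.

At P = 49.8, M = 37403: Q = 1410.527.
Holding P constant, ∂Q/∂M = 7.5/(2√M) = 0.01939.
η_M = (∂Q/∂M)·(M/Q) = 0.01939 × (37403/1410.527) = 0.514.
Since 0 < η < 1, this is a necessity.

0.514 (necessity)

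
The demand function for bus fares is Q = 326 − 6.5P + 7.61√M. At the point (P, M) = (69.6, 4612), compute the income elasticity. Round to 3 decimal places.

0.662

At P = 69.6, M = 4612: Q = 390.408.
Holding P constant, ∂Q/∂M = 7.61/(2√M) = 0.0560286.
η_M = (∂Q/∂M)·(M/Q) = 0.0560286 × (4612/390.408) = 0.662.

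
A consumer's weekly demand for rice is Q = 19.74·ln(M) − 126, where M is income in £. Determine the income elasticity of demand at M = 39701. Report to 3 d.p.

0.238

At M = 39701: Q = 83.029.
dQ/dM = 19.74/M = 0.000497217 at this income.
η = (dQ/dM)·(M/Q) = 0.000497217 × (39701/83.029) = 0.238.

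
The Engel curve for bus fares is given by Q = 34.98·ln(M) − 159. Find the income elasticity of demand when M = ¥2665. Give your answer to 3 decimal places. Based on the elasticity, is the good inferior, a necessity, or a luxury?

At M = 2665: Q = 116.921.
dQ/dM = 34.98/M = 0.0131257 at this income.
η = (dQ/dM)·(M/Q) = 0.0131257 × (2665/116.921) = 0.299.
Since 0 < η < 1, the good is a necessity.

0.299 (necessity)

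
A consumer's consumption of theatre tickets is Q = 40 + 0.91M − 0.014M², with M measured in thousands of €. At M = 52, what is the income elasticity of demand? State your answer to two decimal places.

-0.57

At M = 52: Q = 49.4640.
dQ/dM = 0.91 − 0.028M = -0.54600.
η = (dQ/dM)·(M/Q) = -0.54600 × (52/49.4640) = -0.57.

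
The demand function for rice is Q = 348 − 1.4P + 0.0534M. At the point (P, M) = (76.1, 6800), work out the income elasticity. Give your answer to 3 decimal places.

At P = 76.1, M = 6800: Q = 604.580.
Holding P constant, ∂Q/∂M = 0.0534.
η_M = (∂Q/∂M)·(M/Q) = 0.0534 × (6800/604.580) = 0.601.

0.601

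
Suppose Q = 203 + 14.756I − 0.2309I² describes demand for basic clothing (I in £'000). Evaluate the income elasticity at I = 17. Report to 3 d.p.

At I = 17: Q = 387.1219.
dQ/dI = 14.756 − 0.4618I = 6.90540.
η = (dQ/dI)·(I/Q) = 6.90540 × (17/387.1219) = 0.303.

0.303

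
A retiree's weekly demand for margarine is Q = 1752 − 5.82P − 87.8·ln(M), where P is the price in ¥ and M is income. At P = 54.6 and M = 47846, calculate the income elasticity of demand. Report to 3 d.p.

At P = 54.6, M = 47846: Q = 488.118.
Holding P constant, ∂Q/∂M = -87.8/M = -0.00183505.
η_M = (∂Q/∂M)·(M/Q) = -0.00183505 × (47846/488.118) = -0.180.

-0.180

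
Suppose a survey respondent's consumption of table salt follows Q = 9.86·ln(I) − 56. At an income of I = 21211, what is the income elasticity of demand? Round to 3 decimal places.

At I = 21211: Q = 42.228.
dQ/dI = 9.86/I = 0.000464853 at this income.
η = (dQ/dI)·(I/Q) = 0.000464853 × (21211/42.228) = 0.233.

0.233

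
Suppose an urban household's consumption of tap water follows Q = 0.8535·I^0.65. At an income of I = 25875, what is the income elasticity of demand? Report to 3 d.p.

0.650

For Q = A·I^β the income elasticity is constant and equal to β.
Here β = 0.65, so η = 0.650.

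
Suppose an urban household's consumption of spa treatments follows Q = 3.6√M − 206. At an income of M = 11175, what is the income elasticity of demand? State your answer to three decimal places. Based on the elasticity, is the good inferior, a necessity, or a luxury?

At M = 11175: Q = 174.563.
dQ/dM = 3.6/(2√M) = 0.0170274 at this income.
η = (dQ/dM)·(M/Q) = 0.0170274 × (11175/174.563) = 1.090.
Since η > 1, the good is a luxury.

1.090 (luxury)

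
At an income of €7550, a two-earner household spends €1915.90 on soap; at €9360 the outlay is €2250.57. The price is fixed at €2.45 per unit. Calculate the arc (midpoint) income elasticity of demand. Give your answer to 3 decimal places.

With a constant price, Q₁ = 1915.90/2.45 = 782.000 and Q₂ = 2250.57/2.45 = 918.600 (equivalently, work directly with expenditure since P cancels).
Midpoint %ΔQ = (2250.57 − 1915.90)/2083.24 = 0.16065; midpoint %ΔI = (9360 − 7550)/8455 = 0.21407.
η = 0.16065 / 0.21407 = 0.750.

0.750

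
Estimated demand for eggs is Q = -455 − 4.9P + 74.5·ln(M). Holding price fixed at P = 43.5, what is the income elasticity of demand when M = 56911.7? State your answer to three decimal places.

At P = 43.5, M = 56911.7: Q = 147.570.
Holding P constant, ∂Q/∂M = 74.5/M = 0.00130905.
η_M = (∂Q/∂M)·(M/Q) = 0.00130905 × (56911.7/147.570) = 0.505.

0.505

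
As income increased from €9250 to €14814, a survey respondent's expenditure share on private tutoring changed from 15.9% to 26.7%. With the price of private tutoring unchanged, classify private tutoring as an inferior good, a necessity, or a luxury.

luxury

The budget share rises as income rises, so η > 1.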